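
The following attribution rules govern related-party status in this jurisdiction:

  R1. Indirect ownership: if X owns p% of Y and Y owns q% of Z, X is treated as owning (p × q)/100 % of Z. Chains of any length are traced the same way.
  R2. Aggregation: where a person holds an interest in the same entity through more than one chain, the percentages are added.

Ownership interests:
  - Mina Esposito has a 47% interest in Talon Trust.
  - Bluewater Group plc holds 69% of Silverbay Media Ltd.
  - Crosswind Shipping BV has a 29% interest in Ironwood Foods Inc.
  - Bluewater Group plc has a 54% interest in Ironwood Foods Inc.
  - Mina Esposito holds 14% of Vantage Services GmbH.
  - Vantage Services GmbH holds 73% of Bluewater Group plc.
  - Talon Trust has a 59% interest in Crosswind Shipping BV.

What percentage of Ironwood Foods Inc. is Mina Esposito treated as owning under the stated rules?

13.5605%

Chain via Vantage Services GmbH → Bluewater Group plc (R1): 14% × 73% × 54% = 5.5188% of Ironwood Foods Inc.
Chain via Talon Trust → Crosswind Shipping BV (R1): 47% × 59% × 29% = 8.0417% of Ironwood Foods Inc.
Aggregating (R2): 5.5188% + 8.0417% = 13.5605%.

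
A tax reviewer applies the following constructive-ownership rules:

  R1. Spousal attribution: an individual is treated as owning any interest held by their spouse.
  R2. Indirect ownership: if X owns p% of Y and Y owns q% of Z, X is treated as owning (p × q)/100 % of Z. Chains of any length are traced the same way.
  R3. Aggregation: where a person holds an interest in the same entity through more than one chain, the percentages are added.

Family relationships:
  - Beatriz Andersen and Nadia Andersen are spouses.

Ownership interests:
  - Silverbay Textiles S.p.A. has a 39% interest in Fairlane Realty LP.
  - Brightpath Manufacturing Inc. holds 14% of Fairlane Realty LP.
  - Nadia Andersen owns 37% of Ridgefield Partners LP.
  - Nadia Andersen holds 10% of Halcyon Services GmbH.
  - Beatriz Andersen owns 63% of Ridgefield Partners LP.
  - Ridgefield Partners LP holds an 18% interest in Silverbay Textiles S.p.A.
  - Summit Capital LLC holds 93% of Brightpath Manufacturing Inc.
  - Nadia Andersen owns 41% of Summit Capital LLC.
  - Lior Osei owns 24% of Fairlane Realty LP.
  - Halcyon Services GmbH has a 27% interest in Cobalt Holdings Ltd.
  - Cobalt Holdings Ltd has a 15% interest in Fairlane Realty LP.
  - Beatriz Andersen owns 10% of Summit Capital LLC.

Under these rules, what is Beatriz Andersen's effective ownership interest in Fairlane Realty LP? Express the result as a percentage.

14.0652%

By spousal attribution (R1), Beatriz Andersen is treated as also owning Nadia Andersen's interest in Ridgefield Partners LP, giving 63% + 37% = 100%.
By spousal attribution (R1), Beatriz Andersen is treated as also owning Nadia Andersen's interest in Summit Capital LLC, giving 10% + 41% = 51%.
By spousal attribution (R1), Beatriz Andersen is treated as owning Nadia Andersen's 10% interest in Halcyon Services GmbH.
Chain via Ridgefield Partners LP → Silverbay Textiles S.p.A. (R2): 100% × 18% × 39% = 7.02% of Fairlane Realty LP.
Chain via Summit Capital LLC → Brightpath Manufacturing Inc. (R2): 51% × 93% × 14% = 6.6402% of Fairlane Realty LP.
Chain via Halcyon Services GmbH → Cobalt Holdings Ltd (R2): 10% × 27% × 15% = 0.405% of Fairlane Realty LP.
Aggregating (R3): 7.02% + 6.6402% + 0.405% = 14.0652%.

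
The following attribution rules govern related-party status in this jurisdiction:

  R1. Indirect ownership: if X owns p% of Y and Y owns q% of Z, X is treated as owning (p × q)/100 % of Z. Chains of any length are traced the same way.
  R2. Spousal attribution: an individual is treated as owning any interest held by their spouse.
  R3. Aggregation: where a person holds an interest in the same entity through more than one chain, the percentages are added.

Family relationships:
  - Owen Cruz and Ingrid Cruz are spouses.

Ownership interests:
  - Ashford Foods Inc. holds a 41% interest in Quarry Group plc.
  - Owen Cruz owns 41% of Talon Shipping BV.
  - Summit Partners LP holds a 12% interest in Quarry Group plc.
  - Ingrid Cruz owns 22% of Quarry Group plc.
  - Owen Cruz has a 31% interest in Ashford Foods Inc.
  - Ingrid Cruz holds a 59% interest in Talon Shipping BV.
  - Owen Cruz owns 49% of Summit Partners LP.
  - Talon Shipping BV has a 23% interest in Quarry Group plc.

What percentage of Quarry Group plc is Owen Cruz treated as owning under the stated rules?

63.59%

By spousal attribution (R2), Owen Cruz is treated as also owning Ingrid Cruz's interest in Talon Shipping BV, giving 41% + 59% = 100%.
By spousal attribution (R2), Owen Cruz is treated as owning Ingrid Cruz's 22% interest in Quarry Group plc.
Chain via Ashford Foods Inc. (R1): 31% × 41% = 12.71% of Quarry Group plc.
Chain via Talon Shipping BV (R1): 100% × 23% = 23% of Quarry Group plc.
Chain via Summit Partners LP (R1): 49% × 12% = 5.88% of Quarry Group plc.
Direct interest in Quarry Group plc: 22%.
Aggregating (R3): 12.71% + 23% + 5.88% + 22% = 63.59%.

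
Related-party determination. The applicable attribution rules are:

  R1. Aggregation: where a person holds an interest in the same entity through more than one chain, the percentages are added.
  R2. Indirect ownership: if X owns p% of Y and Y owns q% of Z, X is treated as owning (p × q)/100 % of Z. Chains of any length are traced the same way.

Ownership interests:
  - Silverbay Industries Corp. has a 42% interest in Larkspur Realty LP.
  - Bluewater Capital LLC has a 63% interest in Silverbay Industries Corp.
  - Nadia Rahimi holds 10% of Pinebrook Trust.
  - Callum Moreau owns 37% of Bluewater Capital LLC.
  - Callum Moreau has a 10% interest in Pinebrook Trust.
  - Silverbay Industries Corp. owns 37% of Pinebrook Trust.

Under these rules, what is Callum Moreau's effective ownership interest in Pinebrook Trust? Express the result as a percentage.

18.6247%

Chain via Bluewater Capital LLC → Silverbay Industries Corp. (R2): 37% × 63% × 37% = 8.6247% of Pinebrook Trust.
Direct interest in Pinebrook Trust: 10%.
Aggregating (R1): 8.6247% + 10% = 18.6247%.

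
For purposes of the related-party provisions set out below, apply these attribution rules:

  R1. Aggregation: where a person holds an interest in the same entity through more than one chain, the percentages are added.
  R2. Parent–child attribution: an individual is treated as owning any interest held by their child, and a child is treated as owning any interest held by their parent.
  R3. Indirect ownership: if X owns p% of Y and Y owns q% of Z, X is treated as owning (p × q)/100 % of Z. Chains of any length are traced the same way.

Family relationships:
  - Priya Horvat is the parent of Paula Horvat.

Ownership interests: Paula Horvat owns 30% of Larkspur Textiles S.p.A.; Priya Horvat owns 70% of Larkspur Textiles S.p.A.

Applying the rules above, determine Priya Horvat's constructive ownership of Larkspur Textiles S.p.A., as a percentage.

By parent–child attribution (R2), Priya Horvat is treated as also owning Paula Horvat's interest in Larkspur Textiles S.p.A, giving 70% + 30% = 100%.
Direct interest in Larkspur Textiles S.p.A: 100%.

100%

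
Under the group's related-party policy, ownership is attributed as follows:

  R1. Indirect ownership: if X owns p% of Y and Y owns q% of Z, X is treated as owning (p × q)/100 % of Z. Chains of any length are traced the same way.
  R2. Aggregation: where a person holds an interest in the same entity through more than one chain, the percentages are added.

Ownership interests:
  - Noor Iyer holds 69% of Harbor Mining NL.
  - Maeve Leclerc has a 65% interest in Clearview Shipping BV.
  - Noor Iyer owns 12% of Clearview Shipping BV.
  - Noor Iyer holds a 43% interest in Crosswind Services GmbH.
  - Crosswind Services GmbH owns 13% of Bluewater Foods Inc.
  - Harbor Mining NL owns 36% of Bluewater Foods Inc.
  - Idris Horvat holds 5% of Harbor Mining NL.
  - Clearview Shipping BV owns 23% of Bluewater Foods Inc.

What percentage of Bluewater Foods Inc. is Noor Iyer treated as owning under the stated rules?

Chain via Harbor Mining NL (R1): 69% × 36% = 24.84% of Bluewater Foods Inc.
Chain via Clearview Shipping BV (R1): 12% × 23% = 2.76% of Bluewater Foods Inc.
Chain via Crosswind Services GmbH (R1): 43% × 13% = 5.59% of Bluewater Foods Inc.
Aggregating (R2): 24.84% + 2.76% + 5.59% = 33.19%.

33.19%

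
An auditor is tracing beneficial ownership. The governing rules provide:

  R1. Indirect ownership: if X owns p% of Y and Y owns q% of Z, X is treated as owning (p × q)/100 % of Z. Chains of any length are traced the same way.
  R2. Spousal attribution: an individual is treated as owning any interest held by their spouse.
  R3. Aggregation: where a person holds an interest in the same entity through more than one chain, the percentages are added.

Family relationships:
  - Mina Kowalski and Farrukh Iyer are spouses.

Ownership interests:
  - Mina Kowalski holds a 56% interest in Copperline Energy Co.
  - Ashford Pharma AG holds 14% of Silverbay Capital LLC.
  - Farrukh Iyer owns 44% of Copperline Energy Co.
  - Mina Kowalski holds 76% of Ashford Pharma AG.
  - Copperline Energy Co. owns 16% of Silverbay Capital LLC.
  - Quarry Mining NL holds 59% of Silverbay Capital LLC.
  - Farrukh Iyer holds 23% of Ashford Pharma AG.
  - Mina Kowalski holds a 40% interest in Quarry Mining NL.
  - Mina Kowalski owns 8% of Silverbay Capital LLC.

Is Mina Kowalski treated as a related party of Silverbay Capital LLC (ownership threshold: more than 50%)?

By spousal attribution (R2), Mina Kowalski is treated as also owning Farrukh Iyer's interest in Ashford Pharma AG, giving 76% + 23% = 99%.
By spousal attribution (R2), Mina Kowalski is treated as also owning Farrukh Iyer's interest in Copperline Energy Co, giving 56% + 44% = 100%.
Chain via Ashford Pharma AG (R1): 99% × 14% = 13.86% of Silverbay Capital LLC.
Chain via Copperline Energy Co. (R1): 100% × 16% = 16% of Silverbay Capital LLC.
Chain via Quarry Mining NL (R1): 40% × 59% = 23.6% of Silverbay Capital LLC.
Direct interest in Silverbay Capital LLC: 8%.
Aggregating (R3): 13.86% + 16% + 23.6% + 8% = 61.46%.
61.46% exceeds the 50% threshold, so Mina is a related party to Silverbay Capital LLC.

Yes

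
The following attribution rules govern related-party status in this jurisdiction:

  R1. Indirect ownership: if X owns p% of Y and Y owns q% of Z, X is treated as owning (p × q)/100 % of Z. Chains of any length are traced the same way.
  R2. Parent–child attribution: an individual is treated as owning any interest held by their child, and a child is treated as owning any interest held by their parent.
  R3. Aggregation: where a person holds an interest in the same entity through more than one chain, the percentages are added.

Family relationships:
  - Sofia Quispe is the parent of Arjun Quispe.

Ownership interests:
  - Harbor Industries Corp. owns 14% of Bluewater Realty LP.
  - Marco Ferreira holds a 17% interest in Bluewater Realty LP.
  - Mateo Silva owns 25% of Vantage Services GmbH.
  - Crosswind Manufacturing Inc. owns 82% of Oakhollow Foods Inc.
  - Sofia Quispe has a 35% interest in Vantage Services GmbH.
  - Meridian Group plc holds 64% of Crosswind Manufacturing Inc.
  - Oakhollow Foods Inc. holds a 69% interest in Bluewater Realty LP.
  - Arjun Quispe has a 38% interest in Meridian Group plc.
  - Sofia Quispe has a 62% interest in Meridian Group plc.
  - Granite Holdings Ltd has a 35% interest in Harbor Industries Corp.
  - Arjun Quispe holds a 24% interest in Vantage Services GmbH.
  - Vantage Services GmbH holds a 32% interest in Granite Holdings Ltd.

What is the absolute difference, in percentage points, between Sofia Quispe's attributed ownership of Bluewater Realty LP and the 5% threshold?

By parent–child attribution (R2), Sofia Quispe is treated as also owning Arjun Quispe's interest in Meridian Group plc, giving 62% + 38% = 100%.
By parent–child attribution (R2), Sofia Quispe is treated as also owning Arjun Quispe's interest in Vantage Services GmbH, giving 35% + 24% = 59%.
Chain via Meridian Group plc → Crosswind Manufacturing Inc. → Oakhollow Foods Inc. (R1): 100% × 64% × 82% × 69% = 36.2112% of Bluewater Realty LP.
Chain via Vantage Services GmbH → Granite Holdings Ltd → Harbor Industries Corp. (R1): 59% × 32% × 35% × 14% = 0.92512% of Bluewater Realty LP.
Aggregating (R3): 36.2112% + 0.92512% = 37.13632%.
37.13632% exceeds the 5% threshold by 32.13632 percentage points.

32.13632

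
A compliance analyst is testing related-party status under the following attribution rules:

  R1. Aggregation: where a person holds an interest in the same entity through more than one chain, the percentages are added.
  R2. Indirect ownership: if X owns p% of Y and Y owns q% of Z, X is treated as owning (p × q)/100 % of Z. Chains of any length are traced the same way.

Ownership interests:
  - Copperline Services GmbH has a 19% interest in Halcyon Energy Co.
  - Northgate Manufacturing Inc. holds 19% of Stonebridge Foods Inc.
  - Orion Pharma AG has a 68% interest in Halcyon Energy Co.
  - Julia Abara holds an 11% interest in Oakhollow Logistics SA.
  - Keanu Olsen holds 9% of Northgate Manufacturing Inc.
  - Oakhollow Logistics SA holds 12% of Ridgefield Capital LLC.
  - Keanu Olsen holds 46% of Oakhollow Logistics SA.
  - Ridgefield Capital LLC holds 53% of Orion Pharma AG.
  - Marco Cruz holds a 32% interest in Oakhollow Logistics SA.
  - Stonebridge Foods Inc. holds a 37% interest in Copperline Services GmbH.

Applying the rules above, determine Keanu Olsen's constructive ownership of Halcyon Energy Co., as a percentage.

2.109621%

Chain via Oakhollow Logistics SA → Ridgefield Capital LLC → Orion Pharma AG (R2): 46% × 12% × 53% × 68% = 1.989408% of Halcyon Energy Co.
Chain via Northgate Manufacturing Inc. → Stonebridge Foods Inc. → Copperline Services GmbH (R2): 9% × 19% × 37% × 19% = 0.120213% of Halcyon Energy Co.
Aggregating (R1): 1.989408% + 0.120213% = 2.109621%.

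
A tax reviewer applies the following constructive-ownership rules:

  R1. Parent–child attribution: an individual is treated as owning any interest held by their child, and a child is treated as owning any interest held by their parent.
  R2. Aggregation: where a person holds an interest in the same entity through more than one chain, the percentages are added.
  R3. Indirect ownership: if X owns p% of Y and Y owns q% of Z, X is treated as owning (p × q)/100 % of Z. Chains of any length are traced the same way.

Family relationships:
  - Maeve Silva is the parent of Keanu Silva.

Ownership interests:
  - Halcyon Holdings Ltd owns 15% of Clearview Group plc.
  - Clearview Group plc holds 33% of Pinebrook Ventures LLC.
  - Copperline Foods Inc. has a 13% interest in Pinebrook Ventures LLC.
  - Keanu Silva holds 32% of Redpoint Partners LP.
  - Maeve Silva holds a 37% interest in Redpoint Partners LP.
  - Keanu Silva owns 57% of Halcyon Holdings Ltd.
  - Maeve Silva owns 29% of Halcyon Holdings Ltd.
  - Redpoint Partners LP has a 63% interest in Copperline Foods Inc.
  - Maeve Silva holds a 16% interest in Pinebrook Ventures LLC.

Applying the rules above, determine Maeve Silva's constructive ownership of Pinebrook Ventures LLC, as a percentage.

25.9081%

By parent–child attribution (R1), Maeve Silva is treated as also owning Keanu Silva's interest in Redpoint Partners LP, giving 37% + 32% = 69%.
By parent–child attribution (R1), Maeve Silva is treated as also owning Keanu Silva's interest in Halcyon Holdings Ltd, giving 29% + 57% = 86%.
Chain via Redpoint Partners LP → Copperline Foods Inc. (R3): 69% × 63% × 13% = 5.6511% of Pinebrook Ventures LLC.
Chain via Halcyon Holdings Ltd → Clearview Group plc (R3): 86% × 15% × 33% = 4.257% of Pinebrook Ventures LLC.
Direct interest in Pinebrook Ventures LLC: 16%.
Aggregating (R2): 5.6511% + 4.257% + 16% = 25.9081%.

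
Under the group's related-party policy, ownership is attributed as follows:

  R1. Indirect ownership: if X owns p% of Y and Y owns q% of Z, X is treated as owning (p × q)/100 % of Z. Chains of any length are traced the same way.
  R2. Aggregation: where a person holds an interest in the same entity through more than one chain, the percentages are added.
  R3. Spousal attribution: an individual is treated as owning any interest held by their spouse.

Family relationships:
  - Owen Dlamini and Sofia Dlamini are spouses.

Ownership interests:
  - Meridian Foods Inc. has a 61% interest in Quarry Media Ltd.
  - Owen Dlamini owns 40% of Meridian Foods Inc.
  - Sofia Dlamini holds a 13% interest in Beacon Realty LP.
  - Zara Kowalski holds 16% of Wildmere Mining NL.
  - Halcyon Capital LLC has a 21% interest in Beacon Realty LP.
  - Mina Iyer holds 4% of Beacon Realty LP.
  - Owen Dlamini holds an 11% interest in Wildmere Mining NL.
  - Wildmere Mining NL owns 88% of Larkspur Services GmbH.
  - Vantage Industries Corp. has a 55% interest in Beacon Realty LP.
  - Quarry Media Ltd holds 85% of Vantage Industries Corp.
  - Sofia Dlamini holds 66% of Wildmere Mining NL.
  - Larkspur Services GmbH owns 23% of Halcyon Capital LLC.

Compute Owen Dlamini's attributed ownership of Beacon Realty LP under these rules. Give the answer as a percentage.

By spousal attribution (R3), Owen Dlamini is treated as also owning Sofia Dlamini's interest in Wildmere Mining NL, giving 11% + 66% = 77%.
By spousal attribution (R3), Owen Dlamini is treated as owning Sofia Dlamini's 13% interest in Beacon Realty LP.
Chain via Meridian Foods Inc. → Quarry Media Ltd → Vantage Industries Corp. (R1): 40% × 61% × 85% × 55% = 11.407% of Beacon Realty LP.
Chain via Wildmere Mining NL → Larkspur Services GmbH → Halcyon Capital LLC (R1): 77% × 88% × 23% × 21% = 3.272808% of Beacon Realty LP.
Direct interest in Beacon Realty LP: 13%.
Aggregating (R2): 11.407% + 3.272808% + 13% = 27.679808%.

27.679808%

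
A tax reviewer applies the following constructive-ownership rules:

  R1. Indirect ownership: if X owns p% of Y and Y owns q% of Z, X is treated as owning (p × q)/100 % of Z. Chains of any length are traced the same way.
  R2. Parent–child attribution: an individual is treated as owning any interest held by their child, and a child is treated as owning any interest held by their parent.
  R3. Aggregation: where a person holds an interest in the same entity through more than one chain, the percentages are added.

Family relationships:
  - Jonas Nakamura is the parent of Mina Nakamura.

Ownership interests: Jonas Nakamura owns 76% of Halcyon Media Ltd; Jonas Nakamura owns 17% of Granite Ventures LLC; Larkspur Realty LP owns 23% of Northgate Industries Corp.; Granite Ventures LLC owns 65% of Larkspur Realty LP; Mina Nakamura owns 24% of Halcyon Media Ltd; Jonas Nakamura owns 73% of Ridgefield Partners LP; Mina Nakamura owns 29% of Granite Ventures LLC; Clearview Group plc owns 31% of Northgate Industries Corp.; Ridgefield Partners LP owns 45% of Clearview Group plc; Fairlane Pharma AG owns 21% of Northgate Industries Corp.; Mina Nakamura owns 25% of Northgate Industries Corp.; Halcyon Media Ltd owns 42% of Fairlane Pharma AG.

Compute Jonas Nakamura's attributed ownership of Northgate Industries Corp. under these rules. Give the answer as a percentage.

By parent–child attribution (R2), Jonas Nakamura is treated as also owning Mina Nakamura's interest in Granite Ventures LLC, giving 17% + 29% = 46%.
By parent–child attribution (R2), Jonas Nakamura is treated as also owning Mina Nakamura's interest in Halcyon Media Ltd, giving 76% + 24% = 100%.
By parent–child attribution (R2), Jonas Nakamura is treated as owning Mina Nakamura's 25% interest in Northgate Industries Corp.
Chain via Granite Ventures LLC → Larkspur Realty LP (R1): 46% × 65% × 23% = 6.877% of Northgate Industries Corp.
Chain via Halcyon Media Ltd → Fairlane Pharma AG (R1): 100% × 42% × 21% = 8.82% of Northgate Industries Corp.
Chain via Ridgefield Partners LP → Clearview Group plc (R1): 73% × 45% × 31% = 10.1835% of Northgate Industries Corp.
Direct interest in Northgate Industries Corp: 25%.
Aggregating (R3): 6.877% + 8.82% + 10.1835% + 25% = 50.8805%.

50.8805%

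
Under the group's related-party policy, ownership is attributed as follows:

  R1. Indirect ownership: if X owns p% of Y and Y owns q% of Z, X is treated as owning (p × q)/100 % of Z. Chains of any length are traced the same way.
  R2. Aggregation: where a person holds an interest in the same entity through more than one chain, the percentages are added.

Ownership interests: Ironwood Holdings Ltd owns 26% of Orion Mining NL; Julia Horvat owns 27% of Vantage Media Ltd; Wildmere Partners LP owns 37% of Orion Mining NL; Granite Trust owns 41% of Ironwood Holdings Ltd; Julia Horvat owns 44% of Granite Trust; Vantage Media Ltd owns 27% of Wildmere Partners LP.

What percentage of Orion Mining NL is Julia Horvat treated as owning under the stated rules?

7.3877%

Chain via Granite Trust → Ironwood Holdings Ltd (R1): 44% × 41% × 26% = 4.6904% of Orion Mining NL.
Chain via Vantage Media Ltd → Wildmere Partners LP (R1): 27% × 27% × 37% = 2.6973% of Orion Mining NL.
Aggregating (R2): 4.6904% + 2.6973% = 7.3877%.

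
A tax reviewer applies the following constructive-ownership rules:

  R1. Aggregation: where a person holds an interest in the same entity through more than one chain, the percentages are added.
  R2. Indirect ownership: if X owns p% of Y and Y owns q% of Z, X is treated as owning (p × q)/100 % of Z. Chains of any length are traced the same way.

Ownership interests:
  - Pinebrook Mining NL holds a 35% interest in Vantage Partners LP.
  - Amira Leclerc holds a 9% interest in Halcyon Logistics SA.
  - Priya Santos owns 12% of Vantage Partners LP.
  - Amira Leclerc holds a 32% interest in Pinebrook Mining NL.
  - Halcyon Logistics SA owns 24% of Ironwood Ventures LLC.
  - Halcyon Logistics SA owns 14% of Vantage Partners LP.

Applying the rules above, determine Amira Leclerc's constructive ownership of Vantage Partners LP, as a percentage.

12.46%

Chain via Halcyon Logistics SA (R2): 9% × 14% = 1.26% of Vantage Partners LP.
Chain via Pinebrook Mining NL (R2): 32% × 35% = 11.2% of Vantage Partners LP.
Aggregating (R1): 1.26% + 11.2% = 12.46%.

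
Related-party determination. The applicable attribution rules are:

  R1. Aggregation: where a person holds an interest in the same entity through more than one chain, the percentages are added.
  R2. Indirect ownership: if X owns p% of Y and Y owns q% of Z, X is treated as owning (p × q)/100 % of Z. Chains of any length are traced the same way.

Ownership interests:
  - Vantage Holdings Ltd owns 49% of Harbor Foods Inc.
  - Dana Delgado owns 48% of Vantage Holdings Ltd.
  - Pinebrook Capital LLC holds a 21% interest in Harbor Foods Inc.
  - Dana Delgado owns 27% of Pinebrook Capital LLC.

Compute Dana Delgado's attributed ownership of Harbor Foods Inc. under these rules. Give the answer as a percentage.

Chain via Pinebrook Capital LLC (R2): 27% × 21% = 5.67% of Harbor Foods Inc.
Chain via Vantage Holdings Ltd (R2): 48% × 49% = 23.52% of Harbor Foods Inc.
Aggregating (R1): 5.67% + 23.52% = 29.19%.

29.19%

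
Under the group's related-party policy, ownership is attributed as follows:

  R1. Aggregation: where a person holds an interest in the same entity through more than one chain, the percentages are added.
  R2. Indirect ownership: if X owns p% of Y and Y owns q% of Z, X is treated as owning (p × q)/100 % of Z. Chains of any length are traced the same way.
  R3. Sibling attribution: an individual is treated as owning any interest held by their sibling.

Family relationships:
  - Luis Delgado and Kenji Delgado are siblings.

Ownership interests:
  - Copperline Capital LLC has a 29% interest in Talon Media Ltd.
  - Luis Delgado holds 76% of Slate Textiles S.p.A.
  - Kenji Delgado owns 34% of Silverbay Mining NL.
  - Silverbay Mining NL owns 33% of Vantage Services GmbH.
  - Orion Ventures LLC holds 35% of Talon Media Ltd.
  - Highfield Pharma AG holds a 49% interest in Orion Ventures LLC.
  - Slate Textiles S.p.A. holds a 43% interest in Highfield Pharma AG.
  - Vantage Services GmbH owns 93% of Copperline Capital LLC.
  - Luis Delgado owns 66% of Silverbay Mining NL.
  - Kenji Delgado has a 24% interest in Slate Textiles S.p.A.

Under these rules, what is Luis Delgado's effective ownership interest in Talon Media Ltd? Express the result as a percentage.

By sibling attribution (R3), Luis Delgado is treated as also owning Kenji Delgado's interest in Silverbay Mining NL, giving 66% + 34% = 100%.
By sibling attribution (R3), Luis Delgado is treated as also owning Kenji Delgado's interest in Slate Textiles S.p.A, giving 76% + 24% = 100%.
Chain via Silverbay Mining NL → Vantage Services GmbH → Copperline Capital LLC (R2): 100% × 33% × 93% × 29% = 8.9001% of Talon Media Ltd.
Chain via Slate Textiles S.p.A. → Highfield Pharma AG → Orion Ventures LLC (R2): 100% × 43% × 49% × 35% = 7.3745% of Talon Media Ltd.
Aggregating (R1): 8.9001% + 7.3745% = 16.2746%.

16.2746%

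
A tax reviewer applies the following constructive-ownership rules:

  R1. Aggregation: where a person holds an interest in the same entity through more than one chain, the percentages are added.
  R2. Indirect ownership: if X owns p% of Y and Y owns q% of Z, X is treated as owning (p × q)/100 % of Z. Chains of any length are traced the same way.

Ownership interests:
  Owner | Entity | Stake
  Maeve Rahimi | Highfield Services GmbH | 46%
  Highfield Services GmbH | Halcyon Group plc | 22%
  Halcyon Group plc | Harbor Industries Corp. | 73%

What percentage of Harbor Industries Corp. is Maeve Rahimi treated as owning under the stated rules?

7.3876%

Chain via Highfield Services GmbH → Halcyon Group plc (R2): 46% × 22% × 73% = 7.3876% of Harbor Industries Corp.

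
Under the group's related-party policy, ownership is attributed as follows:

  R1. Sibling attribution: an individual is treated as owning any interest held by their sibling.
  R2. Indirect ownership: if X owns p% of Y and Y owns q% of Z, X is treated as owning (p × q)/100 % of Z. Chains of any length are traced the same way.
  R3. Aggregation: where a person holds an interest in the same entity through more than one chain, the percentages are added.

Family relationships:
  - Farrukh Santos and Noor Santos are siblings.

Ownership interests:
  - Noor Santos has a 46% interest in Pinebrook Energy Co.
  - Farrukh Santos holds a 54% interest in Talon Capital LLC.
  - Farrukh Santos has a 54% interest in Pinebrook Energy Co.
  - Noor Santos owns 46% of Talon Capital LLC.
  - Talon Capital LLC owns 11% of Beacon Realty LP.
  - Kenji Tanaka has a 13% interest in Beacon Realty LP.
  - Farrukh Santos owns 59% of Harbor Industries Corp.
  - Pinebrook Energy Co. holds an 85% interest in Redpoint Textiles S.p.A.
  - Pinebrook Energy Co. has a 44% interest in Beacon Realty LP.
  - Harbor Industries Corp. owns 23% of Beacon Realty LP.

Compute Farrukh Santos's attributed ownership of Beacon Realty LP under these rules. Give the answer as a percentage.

68.57%

By sibling attribution (R1), Farrukh Santos is treated as also owning Noor Santos's interest in Pinebrook Energy Co, giving 54% + 46% = 100%.
By sibling attribution (R1), Farrukh Santos is treated as also owning Noor Santos's interest in Talon Capital LLC, giving 54% + 46% = 100%.
Chain via Pinebrook Energy Co. (R2): 100% × 44% = 44% of Beacon Realty LP.
Chain via Talon Capital LLC (R2): 100% × 11% = 11% of Beacon Realty LP.
Chain via Harbor Industries Corp. (R2): 59% × 23% = 13.57% of Beacon Realty LP.
Aggregating (R3): 44% + 11% + 13.57% = 68.57%.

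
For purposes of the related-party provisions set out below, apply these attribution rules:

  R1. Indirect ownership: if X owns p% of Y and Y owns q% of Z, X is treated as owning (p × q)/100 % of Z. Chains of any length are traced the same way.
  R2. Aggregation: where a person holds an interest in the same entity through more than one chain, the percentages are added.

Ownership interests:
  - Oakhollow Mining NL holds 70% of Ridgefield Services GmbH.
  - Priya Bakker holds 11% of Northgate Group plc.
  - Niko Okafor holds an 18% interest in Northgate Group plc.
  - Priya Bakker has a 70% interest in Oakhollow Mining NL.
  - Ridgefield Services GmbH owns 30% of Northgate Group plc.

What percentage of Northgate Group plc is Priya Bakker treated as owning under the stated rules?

Chain via Oakhollow Mining NL → Ridgefield Services GmbH (R1): 70% × 70% × 30% = 14.7% of Northgate Group plc.
Direct interest in Northgate Group plc: 11%.
Aggregating (R2): 14.7% + 11% = 25.7%.

25.7%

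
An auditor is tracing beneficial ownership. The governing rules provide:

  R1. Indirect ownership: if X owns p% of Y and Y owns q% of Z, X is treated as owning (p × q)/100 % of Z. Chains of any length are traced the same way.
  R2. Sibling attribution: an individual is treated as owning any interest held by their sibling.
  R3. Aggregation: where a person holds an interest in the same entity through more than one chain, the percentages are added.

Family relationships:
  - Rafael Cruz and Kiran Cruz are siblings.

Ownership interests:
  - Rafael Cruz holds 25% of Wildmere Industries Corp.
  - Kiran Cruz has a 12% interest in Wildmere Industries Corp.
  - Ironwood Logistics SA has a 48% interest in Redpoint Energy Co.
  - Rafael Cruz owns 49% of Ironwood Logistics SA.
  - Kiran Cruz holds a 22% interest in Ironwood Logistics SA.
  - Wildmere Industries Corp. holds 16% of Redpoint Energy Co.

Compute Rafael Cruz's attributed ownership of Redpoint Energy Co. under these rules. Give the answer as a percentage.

40%

By sibling attribution (R2), Rafael Cruz is treated as also owning Kiran Cruz's interest in Ironwood Logistics SA, giving 49% + 22% = 71%.
By sibling attribution (R2), Rafael Cruz is treated as also owning Kiran Cruz's interest in Wildmere Industries Corp, giving 25% + 12% = 37%.
Chain via Ironwood Logistics SA (R1): 71% × 48% = 34.08% of Redpoint Energy Co.
Chain via Wildmere Industries Corp. (R1): 37% × 16% = 5.92% of Redpoint Energy Co.
Aggregating (R3): 34.08% + 5.92% = 40%.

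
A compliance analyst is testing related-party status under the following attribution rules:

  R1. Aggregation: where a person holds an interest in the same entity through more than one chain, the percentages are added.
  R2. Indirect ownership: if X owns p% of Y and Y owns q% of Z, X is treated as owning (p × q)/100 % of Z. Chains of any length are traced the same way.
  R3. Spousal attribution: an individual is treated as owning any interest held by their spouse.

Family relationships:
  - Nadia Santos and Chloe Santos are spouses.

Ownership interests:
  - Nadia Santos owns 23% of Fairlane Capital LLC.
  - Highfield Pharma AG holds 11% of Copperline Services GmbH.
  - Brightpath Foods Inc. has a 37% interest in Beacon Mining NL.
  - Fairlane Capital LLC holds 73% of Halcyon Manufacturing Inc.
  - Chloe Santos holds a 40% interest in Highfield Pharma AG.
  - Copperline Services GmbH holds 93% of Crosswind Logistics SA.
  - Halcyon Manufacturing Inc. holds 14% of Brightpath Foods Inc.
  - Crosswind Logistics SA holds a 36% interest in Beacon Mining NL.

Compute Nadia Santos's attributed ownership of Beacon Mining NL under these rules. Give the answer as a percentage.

2.342842%

By spousal attribution (R3), Nadia Santos is treated as owning Chloe Santos's 40% interest in Highfield Pharma AG.
Chain via Fairlane Capital LLC → Halcyon Manufacturing Inc. → Brightpath Foods Inc. (R2): 23% × 73% × 14% × 37% = 0.869722% of Beacon Mining NL.
Chain via Highfield Pharma AG → Copperline Services GmbH → Crosswind Logistics SA (R2): 40% × 11% × 93% × 36% = 1.47312% of Beacon Mining NL.
Aggregating (R1): 0.869722% + 1.47312% = 2.342842%.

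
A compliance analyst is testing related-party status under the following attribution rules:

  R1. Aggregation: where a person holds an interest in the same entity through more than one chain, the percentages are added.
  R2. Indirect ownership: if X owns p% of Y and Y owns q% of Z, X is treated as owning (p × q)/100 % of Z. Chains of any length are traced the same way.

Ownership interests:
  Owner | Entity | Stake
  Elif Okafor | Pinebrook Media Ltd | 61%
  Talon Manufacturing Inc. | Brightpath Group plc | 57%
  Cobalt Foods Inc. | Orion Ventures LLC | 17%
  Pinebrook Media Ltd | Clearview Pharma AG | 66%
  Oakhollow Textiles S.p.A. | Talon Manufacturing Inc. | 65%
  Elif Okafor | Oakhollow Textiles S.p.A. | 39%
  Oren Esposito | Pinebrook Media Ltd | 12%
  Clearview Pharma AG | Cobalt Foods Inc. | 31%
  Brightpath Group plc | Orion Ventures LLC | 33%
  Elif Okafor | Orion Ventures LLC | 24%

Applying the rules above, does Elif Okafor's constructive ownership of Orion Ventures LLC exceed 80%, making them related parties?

No

Chain via Pinebrook Media Ltd → Clearview Pharma AG → Cobalt Foods Inc. (R2): 61% × 66% × 31% × 17% = 2.121702% of Orion Ventures LLC.
Chain via Oakhollow Textiles S.p.A. → Talon Manufacturing Inc. → Brightpath Group plc (R2): 39% × 65% × 57% × 33% = 4.768335% of Orion Ventures LLC.
Direct interest in Orion Ventures LLC: 24%.
Aggregating (R1): 2.121702% + 4.768335% + 24% = 30.890037%.
30.890037% does not exceed the 80% threshold, so Elif is not a related party to Orion Ventures LLC.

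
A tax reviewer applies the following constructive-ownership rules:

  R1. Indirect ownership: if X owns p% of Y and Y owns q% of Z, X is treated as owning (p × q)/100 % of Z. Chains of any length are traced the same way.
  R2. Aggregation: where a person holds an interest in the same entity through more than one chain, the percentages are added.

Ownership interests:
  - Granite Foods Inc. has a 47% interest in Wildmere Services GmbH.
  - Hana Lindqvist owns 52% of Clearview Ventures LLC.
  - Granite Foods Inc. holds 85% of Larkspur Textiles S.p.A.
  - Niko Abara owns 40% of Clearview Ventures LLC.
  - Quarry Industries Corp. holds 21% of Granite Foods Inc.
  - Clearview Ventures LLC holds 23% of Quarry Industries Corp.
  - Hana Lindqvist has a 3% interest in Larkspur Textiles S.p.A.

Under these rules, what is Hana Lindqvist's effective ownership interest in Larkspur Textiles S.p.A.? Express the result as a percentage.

5.13486%

Chain via Clearview Ventures LLC → Quarry Industries Corp. → Granite Foods Inc. (R1): 52% × 23% × 21% × 85% = 2.13486% of Larkspur Textiles S.p.A.
Direct interest in Larkspur Textiles S.p.A: 3%.
Aggregating (R2): 2.13486% + 3% = 5.13486%.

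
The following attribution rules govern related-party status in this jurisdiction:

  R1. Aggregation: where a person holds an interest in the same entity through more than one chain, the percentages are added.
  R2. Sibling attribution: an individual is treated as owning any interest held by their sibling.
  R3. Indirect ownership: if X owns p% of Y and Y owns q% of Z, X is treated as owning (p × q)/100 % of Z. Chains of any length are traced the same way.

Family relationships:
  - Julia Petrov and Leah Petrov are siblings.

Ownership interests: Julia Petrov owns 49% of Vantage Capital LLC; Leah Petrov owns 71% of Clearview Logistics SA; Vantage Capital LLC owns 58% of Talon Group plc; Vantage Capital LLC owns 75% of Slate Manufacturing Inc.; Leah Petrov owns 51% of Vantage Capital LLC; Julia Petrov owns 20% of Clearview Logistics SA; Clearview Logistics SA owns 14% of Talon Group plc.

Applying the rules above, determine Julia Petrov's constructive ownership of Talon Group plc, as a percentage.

By sibling attribution (R2), Julia Petrov is treated as also owning Leah Petrov's interest in Clearview Logistics SA, giving 20% + 71% = 91%.
By sibling attribution (R2), Julia Petrov is treated as also owning Leah Petrov's interest in Vantage Capital LLC, giving 49% + 51% = 100%.
Chain via Clearview Logistics SA (R3): 91% × 14% = 12.74% of Talon Group plc.
Chain via Vantage Capital LLC (R3): 100% × 58% = 58% of Talon Group plc.
Aggregating (R1): 12.74% + 58% = 70.74%.

70.74%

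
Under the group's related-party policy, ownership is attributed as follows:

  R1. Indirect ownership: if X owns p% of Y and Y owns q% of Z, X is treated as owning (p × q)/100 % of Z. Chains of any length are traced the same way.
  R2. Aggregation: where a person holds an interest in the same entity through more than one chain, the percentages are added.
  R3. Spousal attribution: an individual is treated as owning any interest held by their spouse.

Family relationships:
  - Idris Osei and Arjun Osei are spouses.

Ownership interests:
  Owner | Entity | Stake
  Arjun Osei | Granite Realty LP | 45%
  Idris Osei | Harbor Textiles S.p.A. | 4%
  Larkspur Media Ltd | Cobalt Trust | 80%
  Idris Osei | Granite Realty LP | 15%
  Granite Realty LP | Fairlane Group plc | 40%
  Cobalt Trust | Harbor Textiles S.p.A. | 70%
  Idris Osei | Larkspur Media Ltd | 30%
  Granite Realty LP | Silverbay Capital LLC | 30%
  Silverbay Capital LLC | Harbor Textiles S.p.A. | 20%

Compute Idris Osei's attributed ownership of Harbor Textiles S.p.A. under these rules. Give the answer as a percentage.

24.4%

By spousal attribution (R3), Idris Osei is treated as also owning Arjun Osei's interest in Granite Realty LP, giving 15% + 45% = 60%.
Chain via Larkspur Media Ltd → Cobalt Trust (R1): 30% × 80% × 70% = 16.8% of Harbor Textiles S.p.A.
Chain via Granite Realty LP → Silverbay Capital LLC (R1): 60% × 30% × 20% = 3.6% of Harbor Textiles S.p.A.
Direct interest in Harbor Textiles S.p.A: 4%.
Aggregating (R2): 16.8% + 3.6% + 4% = 24.4%.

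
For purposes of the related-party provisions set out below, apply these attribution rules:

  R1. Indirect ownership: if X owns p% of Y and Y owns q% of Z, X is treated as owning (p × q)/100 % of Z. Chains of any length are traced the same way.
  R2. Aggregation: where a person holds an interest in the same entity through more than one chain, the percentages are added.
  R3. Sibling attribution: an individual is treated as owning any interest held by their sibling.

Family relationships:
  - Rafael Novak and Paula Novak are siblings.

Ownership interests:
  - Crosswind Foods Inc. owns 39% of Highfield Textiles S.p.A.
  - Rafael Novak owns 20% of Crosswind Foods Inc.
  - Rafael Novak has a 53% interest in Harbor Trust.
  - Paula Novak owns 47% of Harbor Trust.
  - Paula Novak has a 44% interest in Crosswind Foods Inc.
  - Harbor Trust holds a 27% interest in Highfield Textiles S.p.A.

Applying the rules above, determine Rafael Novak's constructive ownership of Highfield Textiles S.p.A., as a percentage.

By sibling attribution (R3), Rafael Novak is treated as also owning Paula Novak's interest in Crosswind Foods Inc, giving 20% + 44% = 64%.
By sibling attribution (R3), Rafael Novak is treated as also owning Paula Novak's interest in Harbor Trust, giving 53% + 47% = 100%.
Chain via Crosswind Foods Inc. (R1): 64% × 39% = 24.96% of Highfield Textiles S.p.A.
Chain via Harbor Trust (R1): 100% × 27% = 27% of Highfield Textiles S.p.A.
Aggregating (R2): 24.96% + 27% = 51.96%.

51.96%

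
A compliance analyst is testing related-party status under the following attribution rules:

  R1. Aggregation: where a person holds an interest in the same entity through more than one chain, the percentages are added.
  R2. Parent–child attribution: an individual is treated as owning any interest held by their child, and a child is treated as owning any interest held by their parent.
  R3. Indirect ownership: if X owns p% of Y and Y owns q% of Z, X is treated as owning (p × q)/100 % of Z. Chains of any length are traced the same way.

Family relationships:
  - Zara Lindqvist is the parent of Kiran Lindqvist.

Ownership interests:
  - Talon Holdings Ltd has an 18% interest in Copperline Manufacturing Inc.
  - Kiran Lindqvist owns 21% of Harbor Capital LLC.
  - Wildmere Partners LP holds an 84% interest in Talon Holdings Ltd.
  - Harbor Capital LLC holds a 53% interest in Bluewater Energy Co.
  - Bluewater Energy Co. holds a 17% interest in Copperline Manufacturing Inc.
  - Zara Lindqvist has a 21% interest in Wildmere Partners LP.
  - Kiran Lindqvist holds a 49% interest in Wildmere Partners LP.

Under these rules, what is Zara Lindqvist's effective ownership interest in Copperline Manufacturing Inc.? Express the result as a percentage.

By parent–child attribution (R2), Zara Lindqvist is treated as also owning Kiran Lindqvist's interest in Wildmere Partners LP, giving 21% + 49% = 70%.
By parent–child attribution (R2), Zara Lindqvist is treated as owning Kiran Lindqvist's 21% interest in Harbor Capital LLC.
Chain via Wildmere Partners LP → Talon Holdings Ltd (R3): 70% × 84% × 18% = 10.584% of Copperline Manufacturing Inc.
Chain via Harbor Capital LLC → Bluewater Energy Co. (R3): 21% × 53% × 17% = 1.8921% of Copperline Manufacturing Inc.
Aggregating (R1): 10.584% + 1.8921% = 12.4761%.

12.4761%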